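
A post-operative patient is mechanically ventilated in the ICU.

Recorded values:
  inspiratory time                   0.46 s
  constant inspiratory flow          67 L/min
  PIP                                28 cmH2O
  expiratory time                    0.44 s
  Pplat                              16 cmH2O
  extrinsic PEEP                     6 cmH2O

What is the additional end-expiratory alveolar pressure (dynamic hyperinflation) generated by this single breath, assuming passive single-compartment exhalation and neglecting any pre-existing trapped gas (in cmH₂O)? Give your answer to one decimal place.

Flow: 67 L/min ÷ 60 = 1.1167 L/s.
Vt = flow × Ti = 1.1167 L/s × 0.46 s × 1000 mL/L = 513.68 mL.
R = (PIP − Pplat)/V̇ = (28 − 16) / 1.1167 = 12.0/1.1167 = 10.746 cmH2O·s/L.
C = Vt/(Pplat − PEEP) = 513.68 / (16 − 6) = 513.68/10.0 = 51.368 mL/cmH2O.
τ = R × C = 10.746 × 0.05137 L/cmH2O = 0.552 s.
Fraction remaining = e^(−Te/τ) = e^(−0.44/0.552) = 0.4506; trapped volume = 513.68 × 0.4506 = 231.46 mL.
Additional alveolar pressure from trapping ≈ V_trapped / C = 231.46 / 51.368 = 4.506 cmH2O.

4.5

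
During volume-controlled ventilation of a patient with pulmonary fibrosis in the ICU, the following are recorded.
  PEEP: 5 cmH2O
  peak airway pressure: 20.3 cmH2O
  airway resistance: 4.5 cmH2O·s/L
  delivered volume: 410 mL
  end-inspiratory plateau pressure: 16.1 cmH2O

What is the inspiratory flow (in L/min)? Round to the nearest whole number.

flow = (PIP − Pplat) / Raw = (20.3 − 16.1) / 4.5 = 0.9333 L/s × 60 = 55.998 L/min.

56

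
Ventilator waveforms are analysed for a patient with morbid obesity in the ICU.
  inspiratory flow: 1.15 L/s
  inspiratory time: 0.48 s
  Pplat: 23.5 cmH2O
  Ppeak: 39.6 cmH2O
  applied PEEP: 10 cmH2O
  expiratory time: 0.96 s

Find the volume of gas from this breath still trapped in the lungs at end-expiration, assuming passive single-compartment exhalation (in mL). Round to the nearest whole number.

103

Vt = flow × Ti = 1.15 L/s × 0.48 s × 1000 mL/L = 552.0 mL.
R = (PIP − Pplat)/V̇ = (39.6 − 23.5) / 1.15 = 16.1/1.15 = 14.0 cmH2O·s/L.
C = Vt/(Pplat − PEEP) = 552.0 / (23.5 − 10) = 552.0/13.5 = 40.889 mL/cmH2O.
τ = R × C = 14.0 × 0.04089 L/cmH2O = 0.5725 s.
Fraction remaining = e^(−Te/τ) = e^(−0.96/0.5725) = 0.187.
Trapped volume = 552.0 × 0.187 = 103.22 mL.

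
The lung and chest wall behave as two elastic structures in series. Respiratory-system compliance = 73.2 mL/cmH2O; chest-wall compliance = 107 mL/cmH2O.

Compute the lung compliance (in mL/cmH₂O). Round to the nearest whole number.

1/CL = 1/Crs − 1/Ccw.
1/CL = 1/73.2 − 1/107 = 0.004315.
CL = 231.75 mL/cmH2O.

232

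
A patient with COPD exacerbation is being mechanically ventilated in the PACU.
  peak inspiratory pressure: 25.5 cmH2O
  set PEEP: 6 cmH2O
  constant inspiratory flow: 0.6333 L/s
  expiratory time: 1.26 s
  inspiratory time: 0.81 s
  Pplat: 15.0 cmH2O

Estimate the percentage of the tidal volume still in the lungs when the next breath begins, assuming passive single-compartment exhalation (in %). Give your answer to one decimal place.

Vt = flow × Ti = 0.6333 L/s × 0.81 s × 1000 mL/L = 512.97 mL.
R = (PIP − Pplat)/V̇ = (25.5 − 15.0) / 0.6333 = 10.5/0.6333 = 16.58 cmH2O·s/L.
C = Vt/(Pplat − PEEP) = 512.97 / (15.0 − 6) = 512.97/9.0 = 56.997 mL/cmH2O.
τ = R × C = 16.58 × 0.057 L/cmH2O = 0.9451 s.
Fraction remaining at end-expiration = e^(−Te/τ) = e^(−1.26/0.9451) = 0.2636 → 26.36%.

26.4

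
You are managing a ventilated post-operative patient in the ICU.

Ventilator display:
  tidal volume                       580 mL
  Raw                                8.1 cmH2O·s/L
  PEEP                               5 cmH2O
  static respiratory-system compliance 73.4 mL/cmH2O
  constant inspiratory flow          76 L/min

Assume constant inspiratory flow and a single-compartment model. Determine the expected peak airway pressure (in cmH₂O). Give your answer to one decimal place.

Flow: 76 L/min ÷ 60 = 1.2667 L/s.
Equation of motion (constant flow): PIP = Vt/C + R·V̇ + PEEP.
PIP = 580/73.4 + 8.1×1.2667 + 5 = 7.902 + 10.26 + 5 = 23.162 cmH2O.

23.2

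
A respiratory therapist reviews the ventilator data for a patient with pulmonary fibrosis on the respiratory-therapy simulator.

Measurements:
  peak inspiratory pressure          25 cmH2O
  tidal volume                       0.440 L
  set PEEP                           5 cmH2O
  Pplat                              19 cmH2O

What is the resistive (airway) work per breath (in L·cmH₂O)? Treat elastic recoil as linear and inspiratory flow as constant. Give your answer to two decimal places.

With constant inspiratory flow the resistive pressure is constant at PIP − Pplat = 25 − 19 = 6.0 cmH2O, so resistive work = 6.0 × 0.440 = 2.64 L·cmH2O.

2.64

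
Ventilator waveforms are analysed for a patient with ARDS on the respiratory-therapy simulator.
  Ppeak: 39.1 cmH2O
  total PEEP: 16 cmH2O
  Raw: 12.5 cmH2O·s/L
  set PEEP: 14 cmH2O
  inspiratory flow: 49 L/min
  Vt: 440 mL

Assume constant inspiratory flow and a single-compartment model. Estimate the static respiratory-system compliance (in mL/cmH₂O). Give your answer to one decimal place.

34.1

Flow: 49 L/min ÷ 60 = 0.8167 L/s.
Total PEEP = 16 cmH2O (set 14 + intrinsic 2); this is the baseline alveolar pressure.
Equation of motion (constant flow): PIP = Vt/C + R·V̇ + PEEP.
Vt/C = PIP − R·V̇ − PEEP = 39.1 − 12.5×0.8167 − 16 = 39.1 − 10.209 − 16 = 12.891 cmH2O.
C = Vt / 12.891 = 440 / 12.891 = 34.132 mL/cmH2O.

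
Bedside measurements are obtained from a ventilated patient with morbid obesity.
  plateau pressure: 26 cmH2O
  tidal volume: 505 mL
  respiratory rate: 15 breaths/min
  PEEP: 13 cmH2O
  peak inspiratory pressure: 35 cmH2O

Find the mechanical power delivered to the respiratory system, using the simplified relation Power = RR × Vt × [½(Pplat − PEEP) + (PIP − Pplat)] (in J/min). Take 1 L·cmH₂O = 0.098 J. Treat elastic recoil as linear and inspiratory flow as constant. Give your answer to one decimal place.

Per-breath work = Vt × [½(Pplat−PEEP) + (PIP−Pplat)] = 0.505 × [0.5×13.0 + 9.0] = 0.505 × 15.5 = 7.828 L·cmH2O.
Power = 15 × 7.828 = 117.42 L·cmH2O/min.
× 0.098 J/(L·cmH2O) → 11.507 J/min.

11.5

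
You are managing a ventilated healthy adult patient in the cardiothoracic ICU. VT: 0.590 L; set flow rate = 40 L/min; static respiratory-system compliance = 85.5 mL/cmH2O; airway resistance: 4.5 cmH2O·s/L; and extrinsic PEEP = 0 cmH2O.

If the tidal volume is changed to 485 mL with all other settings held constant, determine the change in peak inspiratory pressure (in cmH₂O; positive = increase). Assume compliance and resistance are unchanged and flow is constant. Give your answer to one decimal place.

-1.2

PIP = Vt/C + R·V̇ + PEEP (constant-flow equation of motion).
Only the elastic term changes: ΔPIP = ΔVt / C = (485 − 590) / 85.5 = -1.228 cmH2O.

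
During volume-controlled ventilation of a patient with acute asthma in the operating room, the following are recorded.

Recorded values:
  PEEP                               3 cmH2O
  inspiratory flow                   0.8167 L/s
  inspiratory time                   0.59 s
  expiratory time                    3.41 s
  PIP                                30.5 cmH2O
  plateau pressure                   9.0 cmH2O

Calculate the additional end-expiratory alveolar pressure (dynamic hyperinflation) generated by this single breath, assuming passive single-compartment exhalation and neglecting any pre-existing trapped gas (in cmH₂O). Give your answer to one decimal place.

Vt = flow × Ti = 0.8167 L/s × 0.59 s × 1000 mL/L = 481.85 mL.
R = (PIP − Pplat)/V̇ = (30.5 − 9.0) / 0.8167 = 21.5/0.8167 = 26.325 cmH2O·s/L.
C = Vt/(Pplat − PEEP) = 481.85 / (9.0 − 3) = 481.85/6.0 = 80.308 mL/cmH2O.
τ = R × C = 26.325 × 0.08031 L/cmH2O = 2.114 s.
Fraction remaining = e^(−Te/τ) = e^(−3.41/2.114) = 0.1993; trapped volume = 481.85 × 0.1993 = 96.033 mL.
Additional alveolar pressure from trapping ≈ V_trapped / C = 96.033 / 80.308 = 1.196 cmH2O.

1.2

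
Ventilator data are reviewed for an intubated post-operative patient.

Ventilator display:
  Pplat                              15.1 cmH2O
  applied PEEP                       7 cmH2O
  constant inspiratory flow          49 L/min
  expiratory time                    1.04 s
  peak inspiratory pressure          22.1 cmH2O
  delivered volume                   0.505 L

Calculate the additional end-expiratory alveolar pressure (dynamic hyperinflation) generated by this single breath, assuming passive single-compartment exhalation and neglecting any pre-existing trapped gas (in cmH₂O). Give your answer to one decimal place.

Flow: 49 L/min ÷ 60 = 0.8167 L/s.
R = (PIP − Pplat)/V̇ = (22.1 − 15.1) / 0.8167 = 7.0/0.8167 = 8.571 cmH2O·s/L.
C = Vt/(Pplat − PEEP) = 505.0 / (15.1 − 7) = 505.0/8.1 = 62.346 mL/cmH2O.
τ = R × C = 8.571 × 0.06235 L/cmH2O = 0.5344 s.
Fraction remaining = e^(−Te/τ) = e^(−1.04/0.5344) = 0.1428; trapped volume = 505.0 × 0.1428 = 72.114 mL.
Additional alveolar pressure from trapping ≈ V_trapped / C = 72.114 / 62.346 = 1.157 cmH2O.

1.2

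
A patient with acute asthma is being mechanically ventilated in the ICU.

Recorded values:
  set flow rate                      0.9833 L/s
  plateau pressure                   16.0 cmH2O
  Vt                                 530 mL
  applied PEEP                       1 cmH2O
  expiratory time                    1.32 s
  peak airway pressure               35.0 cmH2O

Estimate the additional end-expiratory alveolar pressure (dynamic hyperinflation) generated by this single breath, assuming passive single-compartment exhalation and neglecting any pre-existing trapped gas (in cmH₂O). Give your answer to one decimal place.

2.2

R = (PIP − Pplat)/V̇ = (35.0 − 16.0) / 0.9833 = 19.0/0.9833 = 19.323 cmH2O·s/L.
C = Vt/(Pplat − PEEP) = 530.0 / (16.0 − 1) = 530.0/15.0 = 35.333 mL/cmH2O.
τ = R × C = 19.323 × 0.03533 L/cmH2O = 0.6827 s.
Fraction remaining = e^(−Te/τ) = e^(−1.32/0.6827) = 0.1446; trapped volume = 530.0 × 0.1446 = 76.638 mL.
Additional alveolar pressure from trapping ≈ V_trapped / C = 76.638 / 35.333 = 2.169 cmH2O.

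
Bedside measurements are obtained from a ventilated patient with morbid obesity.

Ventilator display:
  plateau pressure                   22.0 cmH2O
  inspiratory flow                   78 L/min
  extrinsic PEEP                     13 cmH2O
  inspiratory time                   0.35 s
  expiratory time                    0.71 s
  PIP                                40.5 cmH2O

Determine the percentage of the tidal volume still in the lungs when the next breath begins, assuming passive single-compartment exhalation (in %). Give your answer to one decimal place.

Flow: 78 L/min ÷ 60 = 1.3 L/s.
Vt = flow × Ti = 1.3 L/s × 0.35 s × 1000 mL/L = 455.0 mL.
R = (PIP − Pplat)/V̇ = (40.5 − 22.0) / 1.3 = 18.5/1.3 = 14.231 cmH2O·s/L.
C = Vt/(Pplat − PEEP) = 455.0 / (22.0 − 13) = 455.0/9.0 = 50.556 mL/cmH2O.
τ = R × C = 14.231 × 0.05056 L/cmH2O = 0.7195 s.
Fraction remaining at end-expiration = e^(−Te/τ) = e^(−0.71/0.7195) = 0.3728 → 37.28%.

37.3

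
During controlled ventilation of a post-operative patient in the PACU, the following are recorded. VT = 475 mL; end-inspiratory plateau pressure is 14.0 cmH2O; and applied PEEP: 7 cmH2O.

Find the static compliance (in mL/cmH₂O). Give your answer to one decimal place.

Cstat = Vt / (Pplat − PEEP) = 475 / (14.0 − 7) = 475 / 7.0 = 67.857 mL/cmH2O.

67.9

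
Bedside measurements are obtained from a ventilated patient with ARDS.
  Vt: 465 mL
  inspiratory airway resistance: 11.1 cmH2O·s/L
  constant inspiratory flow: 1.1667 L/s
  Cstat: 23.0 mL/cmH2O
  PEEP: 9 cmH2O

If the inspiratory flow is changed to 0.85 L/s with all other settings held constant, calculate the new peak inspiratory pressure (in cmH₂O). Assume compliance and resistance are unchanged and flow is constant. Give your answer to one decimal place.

38.7

PIP = Vt/C + R·V̇ + PEEP (constant-flow equation of motion).
Only the resistive term changes: ΔPIP = R × ΔV̇ = 11.1 × (0.85 − 1.1667) = 11.1 × -0.3167 = -3.515 cmH2O.
Original PIP = 465/23.0 + 11.1×1.1667 + 9 = 42.168 cmH2O; new PIP = 42.168 + (-3.515) = 38.653 cmH2O.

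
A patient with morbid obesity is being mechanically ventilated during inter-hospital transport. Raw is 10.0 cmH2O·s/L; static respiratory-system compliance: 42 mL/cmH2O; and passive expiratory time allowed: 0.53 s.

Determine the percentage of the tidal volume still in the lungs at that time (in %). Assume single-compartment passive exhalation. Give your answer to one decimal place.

τ = R × C = 10.0 × 42 mL/cmH2O = 10.0 × 0.042 L/cmH2O = 0.42 s.
Passive exhalation: V(t)/V₀ = e^(−t/τ) = e^(−0.53/0.42) = 0.2831.
Fraction remaining = 0.2831 → 28.31%.

28.3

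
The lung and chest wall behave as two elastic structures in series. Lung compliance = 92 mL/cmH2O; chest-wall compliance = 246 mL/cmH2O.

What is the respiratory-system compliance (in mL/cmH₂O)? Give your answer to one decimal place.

Lung and chest wall are elastances in series: 1/Crs = 1/CL + 1/Ccw.
1/Crs = 1/92 + 1/246 = 0.01493.
Crs = 66.979 mL/cmH2O.

67.0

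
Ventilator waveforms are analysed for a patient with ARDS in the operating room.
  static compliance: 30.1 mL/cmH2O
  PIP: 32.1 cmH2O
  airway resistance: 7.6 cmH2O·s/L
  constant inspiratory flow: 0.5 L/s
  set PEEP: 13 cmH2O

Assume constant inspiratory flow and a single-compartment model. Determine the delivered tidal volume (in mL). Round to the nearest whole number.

Equation of motion (constant flow): PIP = Vt/C + R·V̇ + PEEP.
Vt/C = PIP − R·V̇ − PEEP = 32.1 − 3.8 − 13 = 15.3 cmH2O.
Vt = C × 15.3 = 30.1 × 15.3 = 460.53 mL.

461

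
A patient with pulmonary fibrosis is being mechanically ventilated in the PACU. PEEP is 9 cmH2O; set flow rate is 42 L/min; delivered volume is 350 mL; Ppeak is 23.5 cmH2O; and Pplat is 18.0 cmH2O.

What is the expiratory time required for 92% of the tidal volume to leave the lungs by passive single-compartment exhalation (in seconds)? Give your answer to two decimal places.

0.77

Flow: 42 L/min ÷ 60 = 0.7 L/s.
R = (PIP − Pplat)/V̇ = (23.5 − 18.0) / 0.7 = 5.5/0.7 = 7.857 cmH2O·s/L.
C = Vt/(Pplat − PEEP) = 350.0 / (18.0 − 9) = 350.0/9.0 = 38.889 mL/cmH2O.
τ = R × C = 7.857 × 0.03889 L/cmH2O = 0.3056 s.
t = −τ·ln(1 − 0.92) = −0.3056·ln(0.08) = 0.7719 s.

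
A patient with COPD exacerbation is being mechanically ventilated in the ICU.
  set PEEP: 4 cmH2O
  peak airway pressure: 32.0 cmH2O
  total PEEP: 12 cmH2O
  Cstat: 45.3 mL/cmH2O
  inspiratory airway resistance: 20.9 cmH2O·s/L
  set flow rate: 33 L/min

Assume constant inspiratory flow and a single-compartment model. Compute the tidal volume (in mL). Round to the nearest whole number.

385

Flow: 33 L/min ÷ 60 = 0.55 L/s.
Total PEEP = 12 cmH2O (set 4 + intrinsic 8); this is the baseline alveolar pressure.
Equation of motion (constant flow): PIP = Vt/C + R·V̇ + PEEP.
Vt/C = PIP − R·V̇ − PEEP = 32.0 − 11.495 − 12 = 8.505 cmH2O.
Vt = C × 8.505 = 45.3 × 8.505 = 385.28 mL.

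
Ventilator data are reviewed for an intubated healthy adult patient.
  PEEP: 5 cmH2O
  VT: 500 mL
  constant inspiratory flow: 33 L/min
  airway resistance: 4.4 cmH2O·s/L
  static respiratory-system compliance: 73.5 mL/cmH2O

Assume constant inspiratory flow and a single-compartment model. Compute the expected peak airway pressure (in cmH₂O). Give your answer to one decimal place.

14.2

Flow: 33 L/min ÷ 60 = 0.55 L/s.
Equation of motion (constant flow): PIP = Vt/C + R·V̇ + PEEP.
PIP = 500/73.5 + 4.4×0.55 + 5 = 6.803 + 2.42 + 5 = 14.223 cmH2O.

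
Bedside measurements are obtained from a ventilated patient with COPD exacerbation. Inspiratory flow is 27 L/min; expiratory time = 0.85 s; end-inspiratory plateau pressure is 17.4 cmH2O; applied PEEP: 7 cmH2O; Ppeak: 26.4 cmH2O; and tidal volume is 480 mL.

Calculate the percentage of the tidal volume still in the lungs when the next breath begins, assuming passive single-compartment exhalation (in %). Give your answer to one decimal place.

Flow: 27 L/min ÷ 60 = 0.45 L/s.
R = (PIP − Pplat)/V̇ = (26.4 − 17.4) / 0.45 = 9.0/0.45 = 20.0 cmH2O·s/L.
C = Vt/(Pplat − PEEP) = 480.0 / (17.4 − 7) = 480.0/10.4 = 46.154 mL/cmH2O.
τ = R × C = 20.0 × 0.04615 L/cmH2O = 0.923 s.
Fraction remaining at end-expiration = e^(−Te/τ) = e^(−0.85/0.923) = 0.3982 → 39.82%.

39.8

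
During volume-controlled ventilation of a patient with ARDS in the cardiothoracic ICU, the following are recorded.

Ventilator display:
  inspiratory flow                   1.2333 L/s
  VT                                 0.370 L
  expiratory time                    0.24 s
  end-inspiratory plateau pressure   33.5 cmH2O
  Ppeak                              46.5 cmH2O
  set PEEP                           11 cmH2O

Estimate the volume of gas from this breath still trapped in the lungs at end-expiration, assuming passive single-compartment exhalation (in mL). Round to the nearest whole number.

R = (PIP − Pplat)/V̇ = (46.5 − 33.5) / 1.2333 = 13.0/1.2333 = 10.541 cmH2O·s/L.
C = Vt/(Pplat − PEEP) = 370.0 / (33.5 − 11) = 370.0/22.5 = 16.444 mL/cmH2O.
τ = R × C = 10.541 × 0.01644 L/cmH2O = 0.1733 s.
Fraction remaining = e^(−Te/τ) = e^(−0.24/0.1733) = 0.2504.
Trapped volume = 370.0 × 0.2504 = 92.648 mL.

93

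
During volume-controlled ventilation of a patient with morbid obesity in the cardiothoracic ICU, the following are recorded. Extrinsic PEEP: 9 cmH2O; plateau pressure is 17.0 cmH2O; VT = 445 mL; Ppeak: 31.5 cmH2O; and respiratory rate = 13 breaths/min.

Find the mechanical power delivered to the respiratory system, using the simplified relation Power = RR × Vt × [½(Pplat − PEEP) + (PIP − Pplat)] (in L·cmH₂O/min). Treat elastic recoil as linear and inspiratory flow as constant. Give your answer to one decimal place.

107.0

Per-breath work = Vt × [½(Pplat−PEEP) + (PIP−Pplat)] = 0.445 × [0.5×8.0 + 14.5] = 0.445 × 18.5 = 8.233 L·cmH2O.
Power = 13 × 8.233 = 107.03 L·cmH2O/min.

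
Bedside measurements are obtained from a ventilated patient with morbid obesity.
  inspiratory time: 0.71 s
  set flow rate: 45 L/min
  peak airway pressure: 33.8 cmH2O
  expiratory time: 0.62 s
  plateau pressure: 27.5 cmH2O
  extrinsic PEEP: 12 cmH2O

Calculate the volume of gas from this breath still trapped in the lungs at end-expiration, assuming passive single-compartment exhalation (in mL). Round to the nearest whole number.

Flow: 45 L/min ÷ 60 = 0.75 L/s.
Vt = flow × Ti = 0.75 L/s × 0.71 s × 1000 mL/L = 532.5 mL.
R = (PIP − Pplat)/V̇ = (33.8 − 27.5) / 0.75 = 6.3/0.75 = 8.4 cmH2O·s/L.
C = Vt/(Pplat − PEEP) = 532.5 / (27.5 − 12) = 532.5/15.5 = 34.355 mL/cmH2O.
τ = R × C = 8.4 × 0.03436 L/cmH2O = 0.2886 s.
Fraction remaining = e^(−Te/τ) = e^(−0.62/0.2886) = 0.1167.
Trapped volume = 532.5 × 0.1167 = 62.143 mL.

62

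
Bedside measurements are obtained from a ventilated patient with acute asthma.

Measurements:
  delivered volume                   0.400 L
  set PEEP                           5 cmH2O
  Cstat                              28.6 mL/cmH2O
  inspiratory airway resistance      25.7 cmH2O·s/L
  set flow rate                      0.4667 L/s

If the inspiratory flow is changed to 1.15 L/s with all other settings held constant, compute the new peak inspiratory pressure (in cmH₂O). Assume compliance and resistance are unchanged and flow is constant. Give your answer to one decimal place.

48.5

PIP = Vt/C + R·V̇ + PEEP (constant-flow equation of motion).
Only the resistive term changes: ΔPIP = R × ΔV̇ = 25.7 × (1.15 − 0.4667) = 25.7 × 0.6833 = 17.561 cmH2O.
Original PIP = 400/28.6 + 25.7×0.4667 + 5 = 30.98 cmH2O; new PIP = 30.98 + (17.561) = 48.541 cmH2O.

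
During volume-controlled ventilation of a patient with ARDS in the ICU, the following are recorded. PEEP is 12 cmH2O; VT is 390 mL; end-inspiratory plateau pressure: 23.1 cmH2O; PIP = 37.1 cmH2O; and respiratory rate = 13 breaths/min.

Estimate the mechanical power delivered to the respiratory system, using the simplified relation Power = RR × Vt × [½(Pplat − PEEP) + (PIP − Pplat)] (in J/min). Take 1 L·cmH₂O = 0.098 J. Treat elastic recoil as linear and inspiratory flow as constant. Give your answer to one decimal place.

Per-breath work = Vt × [½(Pplat−PEEP) + (PIP−Pplat)] = 0.390 × [0.5×11.1 + 14.0] = 0.390 × 19.55 = 7.625 L·cmH2O.
Power = 13 × 7.625 = 99.125 L·cmH2O/min.
× 0.098 J/(L·cmH2O) → 9.714 J/min.

9.7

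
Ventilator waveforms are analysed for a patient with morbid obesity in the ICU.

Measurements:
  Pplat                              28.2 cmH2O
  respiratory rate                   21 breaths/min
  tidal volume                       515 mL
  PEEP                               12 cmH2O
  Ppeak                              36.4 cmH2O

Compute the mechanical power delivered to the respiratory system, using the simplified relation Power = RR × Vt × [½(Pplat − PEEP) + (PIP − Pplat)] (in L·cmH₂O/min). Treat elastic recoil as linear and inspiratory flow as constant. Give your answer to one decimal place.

176.3

Per-breath work = Vt × [½(Pplat−PEEP) + (PIP−Pplat)] = 0.515 × [0.5×16.2 + 8.2] = 0.515 × 16.3 = 8.395 L·cmH2O.
Power = 21 × 8.395 = 176.3 L·cmH2O/min.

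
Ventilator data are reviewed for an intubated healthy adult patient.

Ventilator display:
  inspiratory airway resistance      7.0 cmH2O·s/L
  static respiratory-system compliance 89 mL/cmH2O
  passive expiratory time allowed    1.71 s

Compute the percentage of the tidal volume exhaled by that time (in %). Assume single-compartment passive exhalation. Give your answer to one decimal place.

τ = R × C = 7.0 × 89 mL/cmH2O = 7.0 × 0.089 L/cmH2O = 0.623 s.
Passive exhalation: V(t)/V₀ = e^(−t/τ) = e^(−1.71/0.623) = 0.06426.
Fraction exhaled = 1 − 0.06426 = 0.9357 → 93.57%.

93.6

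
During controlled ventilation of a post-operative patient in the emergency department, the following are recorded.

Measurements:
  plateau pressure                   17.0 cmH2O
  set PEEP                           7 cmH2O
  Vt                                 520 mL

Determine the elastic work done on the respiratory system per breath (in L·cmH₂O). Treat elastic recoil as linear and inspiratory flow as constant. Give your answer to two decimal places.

2.60

Elastic work ≈ ½ × (Pplat − PEEP) × Vt = 0.5 × (17.0 − 7) × 0.520 L = 0.5 × 10.0 × 0.520 = 2.6 L·cmH2O.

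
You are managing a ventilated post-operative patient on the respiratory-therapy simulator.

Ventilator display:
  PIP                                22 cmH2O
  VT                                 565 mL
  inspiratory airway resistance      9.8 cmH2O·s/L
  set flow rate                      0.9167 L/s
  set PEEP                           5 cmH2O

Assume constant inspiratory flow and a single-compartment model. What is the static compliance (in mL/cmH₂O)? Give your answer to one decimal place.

Equation of motion (constant flow): PIP = Vt/C + R·V̇ + PEEP.
Vt/C = PIP − R·V̇ − PEEP = 22 − 9.8×0.9167 − 5 = 22 − 8.984 − 5 = 8.016 cmH2O.
C = Vt / 8.016 = 565 / 8.016 = 70.484 mL/cmH2O.

70.5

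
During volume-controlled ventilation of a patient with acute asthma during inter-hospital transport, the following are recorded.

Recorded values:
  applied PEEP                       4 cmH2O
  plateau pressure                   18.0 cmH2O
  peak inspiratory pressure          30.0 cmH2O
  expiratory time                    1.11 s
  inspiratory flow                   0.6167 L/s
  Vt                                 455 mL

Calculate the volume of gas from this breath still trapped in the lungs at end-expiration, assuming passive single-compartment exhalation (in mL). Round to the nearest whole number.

79

R = (PIP − Pplat)/V̇ = (30.0 − 18.0) / 0.6167 = 12.0/0.6167 = 19.458 cmH2O·s/L.
C = Vt/(Pplat − PEEP) = 455.0 / (18.0 − 4) = 455.0/14.0 = 32.5 mL/cmH2O.
τ = R × C = 19.458 × 0.0325 L/cmH2O = 0.6324 s.
Fraction remaining = e^(−Te/τ) = e^(−1.11/0.6324) = 0.1729.
Trapped volume = 455.0 × 0.1729 = 78.67 mL.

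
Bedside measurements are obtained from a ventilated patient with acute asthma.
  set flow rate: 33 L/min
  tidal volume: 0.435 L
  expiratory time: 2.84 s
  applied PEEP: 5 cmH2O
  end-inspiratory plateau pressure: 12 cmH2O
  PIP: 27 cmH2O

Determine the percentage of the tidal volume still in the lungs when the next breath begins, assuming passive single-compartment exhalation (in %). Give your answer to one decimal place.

18.7

Flow: 33 L/min ÷ 60 = 0.55 L/s.
R = (PIP − Pplat)/V̇ = (27 − 12) / 0.55 = 15.0/0.55 = 27.273 cmH2O·s/L.
C = Vt/(Pplat − PEEP) = 435.0 / (12 − 5) = 435.0/7.0 = 62.143 mL/cmH2O.
τ = R × C = 27.273 × 0.06214 L/cmH2O = 1.695 s.
Fraction remaining at end-expiration = e^(−Te/τ) = e^(−2.84/1.695) = 0.1872 → 18.72%.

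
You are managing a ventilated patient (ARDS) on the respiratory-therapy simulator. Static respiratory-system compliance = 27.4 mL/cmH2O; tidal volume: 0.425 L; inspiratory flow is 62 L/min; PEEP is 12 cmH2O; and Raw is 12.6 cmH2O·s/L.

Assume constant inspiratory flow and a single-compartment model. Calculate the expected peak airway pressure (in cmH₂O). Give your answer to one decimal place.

Flow: 62 L/min ÷ 60 = 1.0333 L/s.
Equation of motion (constant flow): PIP = Vt/C + R·V̇ + PEEP.
PIP = 425/27.4 + 12.6×1.0333 + 12 = 15.511 + 13.02 + 12 = 40.531 cmH2O.

40.5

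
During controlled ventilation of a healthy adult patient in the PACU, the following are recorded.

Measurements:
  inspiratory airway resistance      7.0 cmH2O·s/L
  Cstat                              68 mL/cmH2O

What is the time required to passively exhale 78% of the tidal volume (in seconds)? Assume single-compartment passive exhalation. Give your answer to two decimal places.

τ = R × C = 7.0 × 68 mL/cmH2O = 7.0 × 0.068 L/cmH2O = 0.476 s.
Exhaled fraction f = 1 − e^(−t/τ) → t = −τ·ln(1 − f) = −0.476·ln(0.22) = 0.7207 s.

0.72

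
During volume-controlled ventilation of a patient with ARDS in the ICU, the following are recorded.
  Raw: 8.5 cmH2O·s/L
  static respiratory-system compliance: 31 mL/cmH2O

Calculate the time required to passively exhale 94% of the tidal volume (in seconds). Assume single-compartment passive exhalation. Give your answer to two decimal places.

τ = R × C = 8.5 × 31 mL/cmH2O = 8.5 × 0.031 L/cmH2O = 0.2635 s.
Exhaled fraction f = 1 − e^(−t/τ) → t = −τ·ln(1 − f) = −0.2635·ln(0.06) = 0.7413 s.

0.74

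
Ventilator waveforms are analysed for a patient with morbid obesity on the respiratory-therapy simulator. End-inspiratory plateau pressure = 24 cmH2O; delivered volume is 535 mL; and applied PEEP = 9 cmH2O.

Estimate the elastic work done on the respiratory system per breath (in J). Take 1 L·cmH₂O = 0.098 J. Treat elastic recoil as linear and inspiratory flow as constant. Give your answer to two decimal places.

Elastic work ≈ ½ × (Pplat − PEEP) × Vt = 0.5 × (24 − 9) × 0.535 L = 0.5 × 15.0 × 0.535 = 4.013 L·cmH2O.
× 0.098 J/(L·cmH2O) → 0.3933 J.

0.39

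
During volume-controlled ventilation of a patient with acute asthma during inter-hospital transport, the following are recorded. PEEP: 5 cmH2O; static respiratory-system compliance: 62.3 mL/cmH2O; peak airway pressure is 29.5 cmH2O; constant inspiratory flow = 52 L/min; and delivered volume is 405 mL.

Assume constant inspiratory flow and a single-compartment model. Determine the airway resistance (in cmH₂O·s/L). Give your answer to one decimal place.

20.8

Flow: 52 L/min ÷ 60 = 0.8667 L/s.
Equation of motion (constant flow): PIP = Vt/C + R·V̇ + PEEP.
R·V̇ = PIP − Vt/C − PEEP = 29.5 − 405/62.3 − 5 = 29.5 − 6.501 − 5 = 17.999 cmH2O.
R = 17.999 / 0.8667 = 20.767 cmH2O·s/L.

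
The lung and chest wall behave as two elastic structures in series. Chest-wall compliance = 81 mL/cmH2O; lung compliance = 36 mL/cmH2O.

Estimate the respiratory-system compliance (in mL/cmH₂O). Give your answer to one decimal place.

Lung and chest wall are elastances in series: 1/Crs = 1/CL + 1/Ccw.
1/Crs = 1/36 + 1/81 = 0.04012.
Crs = 24.925 mL/cmH2O.

24.9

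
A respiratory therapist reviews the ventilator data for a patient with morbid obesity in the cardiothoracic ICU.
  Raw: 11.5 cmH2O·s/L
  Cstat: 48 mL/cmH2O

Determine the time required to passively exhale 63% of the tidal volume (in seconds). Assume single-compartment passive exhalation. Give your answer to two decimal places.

0.55

τ = R × C = 11.5 × 48 mL/cmH2O = 11.5 × 0.048 L/cmH2O = 0.552 s.
Exhaled fraction f = 1 − e^(−t/τ) → t = −τ·ln(1 − f) = −0.552·ln(0.37) = 0.5488 s.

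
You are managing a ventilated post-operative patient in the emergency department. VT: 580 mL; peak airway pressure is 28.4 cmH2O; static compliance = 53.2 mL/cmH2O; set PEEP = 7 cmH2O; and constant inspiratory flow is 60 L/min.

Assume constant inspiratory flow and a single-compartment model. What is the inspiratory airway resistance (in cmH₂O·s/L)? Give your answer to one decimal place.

10.5

Flow: 60 L/min ÷ 60 = 1 L/s.
Equation of motion (constant flow): PIP = Vt/C + R·V̇ + PEEP.
R·V̇ = PIP − Vt/C − PEEP = 28.4 − 580/53.2 − 7 = 28.4 − 10.902 − 7 = 10.498 cmH2O.
R = 10.498 / 1 = 10.498 cmH2O·s/L.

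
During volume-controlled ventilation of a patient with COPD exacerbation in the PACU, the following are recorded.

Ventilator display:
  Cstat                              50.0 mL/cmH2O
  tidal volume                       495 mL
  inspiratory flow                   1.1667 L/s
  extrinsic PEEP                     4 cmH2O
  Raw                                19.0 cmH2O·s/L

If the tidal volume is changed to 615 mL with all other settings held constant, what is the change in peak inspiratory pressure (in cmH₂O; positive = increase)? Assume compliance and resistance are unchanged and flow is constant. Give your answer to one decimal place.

2.4

PIP = Vt/C + R·V̇ + PEEP (constant-flow equation of motion).
Only the elastic term changes: ΔPIP = ΔVt / C = (615 − 495) / 50.0 = 2.4 cmH2O.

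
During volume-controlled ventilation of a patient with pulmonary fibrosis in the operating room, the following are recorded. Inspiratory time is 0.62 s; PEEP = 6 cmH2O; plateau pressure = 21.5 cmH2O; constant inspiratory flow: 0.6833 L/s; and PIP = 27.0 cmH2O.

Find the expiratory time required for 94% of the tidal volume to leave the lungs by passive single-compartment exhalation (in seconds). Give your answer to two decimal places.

0.62

Vt = flow × Ti = 0.6833 L/s × 0.62 s × 1000 mL/L = 423.65 mL.
R = (PIP − Pplat)/V̇ = (27.0 − 21.5) / 0.6833 = 5.5/0.6833 = 8.049 cmH2O·s/L.
C = Vt/(Pplat − PEEP) = 423.65 / (21.5 − 6) = 423.65/15.5 = 27.332 mL/cmH2O.
τ = R × C = 8.049 × 0.02733 L/cmH2O = 0.22 s.
t = −τ·ln(1 − 0.94) = −0.22·ln(0.06) = 0.619 s.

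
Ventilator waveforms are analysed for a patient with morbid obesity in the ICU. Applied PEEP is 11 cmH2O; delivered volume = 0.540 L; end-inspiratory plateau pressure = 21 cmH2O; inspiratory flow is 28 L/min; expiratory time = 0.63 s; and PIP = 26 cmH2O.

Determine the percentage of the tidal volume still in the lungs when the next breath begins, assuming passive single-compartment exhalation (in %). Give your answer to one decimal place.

Flow: 28 L/min ÷ 60 = 0.4667 L/s.
R = (PIP − Pplat)/V̇ = (26 − 21) / 0.4667 = 5.0/0.4667 = 10.714 cmH2O·s/L.
C = Vt/(Pplat − PEEP) = 540.0 / (21 − 11) = 540.0/10.0 = 54.0 mL/cmH2O.
τ = R × C = 10.714 × 0.054 L/cmH2O = 0.5786 s.
Fraction remaining at end-expiration = e^(−Te/τ) = e^(−0.63/0.5786) = 0.3366 → 33.66%.

33.7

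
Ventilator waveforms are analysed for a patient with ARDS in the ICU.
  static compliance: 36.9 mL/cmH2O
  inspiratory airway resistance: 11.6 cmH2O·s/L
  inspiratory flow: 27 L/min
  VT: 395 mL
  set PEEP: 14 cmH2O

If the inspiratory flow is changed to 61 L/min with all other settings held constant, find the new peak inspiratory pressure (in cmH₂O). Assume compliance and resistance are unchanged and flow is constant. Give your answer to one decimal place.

36.5

Flow: 27 L/min ÷ 60 = 0.45 L/s.
New flow: 61 L/min ÷ 60 = 1.0167 L/s.
PIP = Vt/C + R·V̇ + PEEP (constant-flow equation of motion).
Only the resistive term changes: ΔPIP = R × ΔV̇ = 11.6 × (1.0167 − 0.45) = 11.6 × 0.5667 = 6.574 cmH2O.
Original PIP = 395/36.9 + 11.6×0.45 + 14 = 29.925 cmH2O; new PIP = 29.925 + (6.574) = 36.499 cmH2O.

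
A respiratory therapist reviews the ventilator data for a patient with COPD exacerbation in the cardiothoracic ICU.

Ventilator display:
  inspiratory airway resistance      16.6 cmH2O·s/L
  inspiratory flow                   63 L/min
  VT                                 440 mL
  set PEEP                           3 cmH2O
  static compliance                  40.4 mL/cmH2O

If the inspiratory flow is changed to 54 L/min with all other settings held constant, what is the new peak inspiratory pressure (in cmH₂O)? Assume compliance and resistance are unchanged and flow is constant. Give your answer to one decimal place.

Flow: 63 L/min ÷ 60 = 1.05 L/s.
New flow: 54 L/min ÷ 60 = 0.9 L/s.
PIP = Vt/C + R·V̇ + PEEP (constant-flow equation of motion).
Only the resistive term changes: ΔPIP = R × ΔV̇ = 16.6 × (0.9 − 1.05) = 16.6 × -0.15 = -2.49 cmH2O.
Original PIP = 440/40.4 + 16.6×1.05 + 3 = 31.321 cmH2O; new PIP = 31.321 + (-2.49) = 28.831 cmH2O.

28.8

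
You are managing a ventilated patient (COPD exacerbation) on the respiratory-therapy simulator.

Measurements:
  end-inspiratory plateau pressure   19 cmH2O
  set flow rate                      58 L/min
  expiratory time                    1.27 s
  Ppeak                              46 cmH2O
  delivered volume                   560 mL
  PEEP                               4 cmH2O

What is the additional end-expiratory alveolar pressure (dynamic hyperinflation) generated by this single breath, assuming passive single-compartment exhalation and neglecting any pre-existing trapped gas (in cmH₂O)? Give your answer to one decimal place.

Flow: 58 L/min ÷ 60 = 0.9667 L/s.
R = (PIP − Pplat)/V̇ = (46 − 19) / 0.9667 = 27.0/0.9667 = 27.93 cmH2O·s/L.
C = Vt/(Pplat − PEEP) = 560.0 / (19 − 4) = 560.0/15.0 = 37.333 mL/cmH2O.
τ = R × C = 27.93 × 0.03733 L/cmH2O = 1.043 s.
Fraction remaining = e^(−Te/τ) = e^(−1.27/1.043) = 0.2959; trapped volume = 560.0 × 0.2959 = 165.7 mL.
Additional alveolar pressure from trapping ≈ V_trapped / C = 165.7 / 37.333 = 4.438 cmH2O.

4.4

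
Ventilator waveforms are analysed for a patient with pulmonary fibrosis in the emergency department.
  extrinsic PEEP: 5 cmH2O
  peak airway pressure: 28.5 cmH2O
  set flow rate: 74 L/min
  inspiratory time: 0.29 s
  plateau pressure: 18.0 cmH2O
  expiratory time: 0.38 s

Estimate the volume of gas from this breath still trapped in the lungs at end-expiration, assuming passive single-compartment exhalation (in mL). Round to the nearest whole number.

Flow: 74 L/min ÷ 60 = 1.2333 L/s.
Vt = flow × Ti = 1.2333 L/s × 0.29 s × 1000 mL/L = 357.66 mL.
R = (PIP − Pplat)/V̇ = (28.5 − 18.0) / 1.2333 = 10.5/1.2333 = 8.514 cmH2O·s/L.
C = Vt/(Pplat − PEEP) = 357.66 / (18.0 − 5) = 357.66/13.0 = 27.512 mL/cmH2O.
τ = R × C = 8.514 × 0.02751 L/cmH2O = 0.2342 s.
Fraction remaining = e^(−Te/τ) = e^(−0.38/0.2342) = 0.1974.
Trapped volume = 357.66 × 0.1974 = 70.602 mL.

71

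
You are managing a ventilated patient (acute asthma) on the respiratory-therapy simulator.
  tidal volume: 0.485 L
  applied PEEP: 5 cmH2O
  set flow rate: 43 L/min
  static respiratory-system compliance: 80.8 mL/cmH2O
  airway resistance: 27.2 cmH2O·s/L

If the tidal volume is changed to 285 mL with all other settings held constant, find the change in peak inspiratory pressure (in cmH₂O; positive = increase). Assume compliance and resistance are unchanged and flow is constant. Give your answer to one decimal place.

PIP = Vt/C + R·V̇ + PEEP (constant-flow equation of motion).
Only the elastic term changes: ΔPIP = ΔVt / C = (285 − 485) / 80.8 = -2.475 cmH2O.

-2.5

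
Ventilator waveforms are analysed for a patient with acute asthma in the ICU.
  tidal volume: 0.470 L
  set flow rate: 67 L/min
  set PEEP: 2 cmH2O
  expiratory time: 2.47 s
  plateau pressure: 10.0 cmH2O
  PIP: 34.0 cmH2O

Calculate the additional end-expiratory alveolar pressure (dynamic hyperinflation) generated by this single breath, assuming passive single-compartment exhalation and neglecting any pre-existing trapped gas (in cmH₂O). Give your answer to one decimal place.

Flow: 67 L/min ÷ 60 = 1.1167 L/s.
R = (PIP − Pplat)/V̇ = (34.0 − 10.0) / 1.1167 = 24.0/1.1167 = 21.492 cmH2O·s/L.
C = Vt/(Pplat − PEEP) = 470.0 / (10.0 − 2) = 470.0/8.0 = 58.75 mL/cmH2O.
τ = R × C = 21.492 × 0.05875 L/cmH2O = 1.263 s.
Fraction remaining = e^(−Te/τ) = e^(−2.47/1.263) = 0.1415; trapped volume = 470.0 × 0.1415 = 66.505 mL.
Additional alveolar pressure from trapping ≈ V_trapped / C = 66.505 / 58.75 = 1.132 cmH2O.

1.1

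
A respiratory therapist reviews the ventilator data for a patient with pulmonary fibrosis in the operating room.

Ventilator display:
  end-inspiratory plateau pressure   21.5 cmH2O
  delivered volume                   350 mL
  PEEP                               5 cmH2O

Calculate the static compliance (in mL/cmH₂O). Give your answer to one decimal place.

Cstat = Vt / (Pplat − PEEP) = 350 / (21.5 − 5) = 350 / 16.5 = 21.212 mL/cmH2O.

21.2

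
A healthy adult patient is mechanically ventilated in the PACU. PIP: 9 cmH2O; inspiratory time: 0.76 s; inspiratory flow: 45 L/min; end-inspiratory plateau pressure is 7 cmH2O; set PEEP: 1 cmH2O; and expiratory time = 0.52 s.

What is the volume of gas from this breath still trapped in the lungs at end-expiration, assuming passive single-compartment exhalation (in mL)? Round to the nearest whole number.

73

Flow: 45 L/min ÷ 60 = 0.75 L/s.
Vt = flow × Ti = 0.75 L/s × 0.76 s × 1000 mL/L = 570.0 mL.
R = (PIP − Pplat)/V̇ = (9 − 7) / 0.75 = 2.0/0.75 = 2.667 cmH2O·s/L.
C = Vt/(Pplat − PEEP) = 570.0 / (7 − 1) = 570.0/6.0 = 95.0 mL/cmH2O.
τ = R × C = 2.667 × 0.095 L/cmH2O = 0.2534 s.
Fraction remaining = e^(−Te/τ) = e^(−0.52/0.2534) = 0.1285.
Trapped volume = 570.0 × 0.1285 = 73.245 mL.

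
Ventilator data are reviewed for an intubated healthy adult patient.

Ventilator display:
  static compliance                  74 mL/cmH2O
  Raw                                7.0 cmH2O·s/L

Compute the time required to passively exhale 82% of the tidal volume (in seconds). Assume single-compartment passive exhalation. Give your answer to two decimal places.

0.89

τ = R × C = 7.0 × 74 mL/cmH2O = 7.0 × 0.074 L/cmH2O = 0.518 s.
Exhaled fraction f = 1 − e^(−t/τ) → t = −τ·ln(1 − f) = −0.518·ln(0.18) = 0.8883 s.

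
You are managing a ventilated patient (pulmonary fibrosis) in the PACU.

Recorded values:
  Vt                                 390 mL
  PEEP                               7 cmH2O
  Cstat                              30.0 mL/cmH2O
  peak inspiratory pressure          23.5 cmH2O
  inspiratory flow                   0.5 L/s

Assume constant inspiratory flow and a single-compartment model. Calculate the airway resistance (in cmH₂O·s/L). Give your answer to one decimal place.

Equation of motion (constant flow): PIP = Vt/C + R·V̇ + PEEP.
R·V̇ = PIP − Vt/C − PEEP = 23.5 − 390/30.0 − 7 = 23.5 − 13.0 − 7 = 3.5 cmH2O.
R = 3.5 / 0.5 = 7.0 cmH2O·s/L.

7.0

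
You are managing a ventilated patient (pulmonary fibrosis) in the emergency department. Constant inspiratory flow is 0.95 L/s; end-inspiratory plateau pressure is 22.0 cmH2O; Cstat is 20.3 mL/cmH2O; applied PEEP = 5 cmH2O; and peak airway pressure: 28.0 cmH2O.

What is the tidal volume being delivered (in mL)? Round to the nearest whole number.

Vt = Cstat × (Pplat − PEEP) = 20.3 × (22.0 − 5) = 20.3 × 17.0 = 345.1 mL.

345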